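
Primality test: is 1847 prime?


Check divisors up to sqrt(1847) = 42.9767
No divisors found.
1847 is prime.

Yes, 1847 is prime


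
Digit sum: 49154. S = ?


4 + 9 + 1 + 5 + 4 = 23


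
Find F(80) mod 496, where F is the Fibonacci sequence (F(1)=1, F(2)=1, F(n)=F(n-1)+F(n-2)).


F(k) mod 496 for k=1..80:
1, 1, 2, 3, 5, 8, 13, 21, 34, 55, 89, 144, 233, 377, 114, 491, 109, 104, 213, 317, 34, 351, 385, 240, 129, 369, 2, 371, 373, 248, 125, 373, 2, 375, 377, 256, 137, 393, 34, 427, 461, 392, 357, 253, 114, 367, 481, 352, 337, 193, 34, 227, 261, 488, 253, 245, 2, 247, 249, 0, 249, 249, 2, 251, 253, 8, 261, 269, 34, 303, 337, 144, 481, 129, 114, 243, 357, 104, 461, 69
F(80) mod 496 = 69


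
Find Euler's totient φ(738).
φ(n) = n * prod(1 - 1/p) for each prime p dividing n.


738 = 2 × 3^2 × 41
Prime factors: 2, 3, 41
φ(738) = 738 × (1-1/2) × (1-1/3) × (1-1/41)
= 738 × 1/2 × 2/3 × 40/41 = 240

φ(738) = 240


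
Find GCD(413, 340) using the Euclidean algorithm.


413 = 1 * 340 + 73
340 = 4 * 73 + 48
73 = 1 * 48 + 25
48 = 1 * 25 + 23
25 = 1 * 23 + 2
23 = 11 * 2 + 1
2 = 2 * 1 + 0
GCD = 1


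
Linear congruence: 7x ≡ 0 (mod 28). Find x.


GCD(7, 28) = 7 divides 0
Divide: 1x ≡ 0 (mod 4)
x ≡ 0 (mod 4)


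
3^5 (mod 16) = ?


3^1 mod 16 = 3
3^2 mod 16 = 9
3^3 mod 16 = 11
3^4 mod 16 = 1
3^5 mod 16 = 3


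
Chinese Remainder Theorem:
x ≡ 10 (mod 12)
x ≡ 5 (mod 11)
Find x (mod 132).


M = 12*11 = 132
M1 = M/12 = 11, M2 = M/11 = 12
M1^(-1) mod 12 = 11, M2^(-1) mod 11 = 1
x = 10*11*11 + 5*12*1 = 1270
1270 mod 132 = 82
Check: 82 mod 12 = 10 ✓, 82 mod 11 = 5 ✓

x ≡ 82 (mod 132)


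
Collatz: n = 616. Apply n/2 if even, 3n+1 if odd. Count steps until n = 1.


616 → 308 → 154 → 77 → 232 → 116 → 58 → 29 → 88 → 44 → 22 → 11 → 34 → 17 → 52 → 26 → 13 → 40 → 20 → 10 → 5 → 16 → 8 → 4 → 2 → 1
Total steps = 25

25 steps


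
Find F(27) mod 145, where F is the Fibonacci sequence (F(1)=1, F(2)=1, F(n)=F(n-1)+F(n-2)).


F(k) mod 145 for k=1..27:
1, 1, 2, 3, 5, 8, 13, 21, 34, 55, 89, 144, 88, 87, 30, 117, 2, 119, 121, 95, 71, 21, 92, 113, 60, 28, 88
F(27) mod 145 = 88


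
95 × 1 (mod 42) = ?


95 × 1 = 95
95 mod 42 = 11


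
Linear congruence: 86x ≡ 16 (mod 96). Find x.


GCD(86, 96) = 2 divides 16
Divide: 43x ≡ 8 (mod 48)
x ≡ 8 (mod 48)


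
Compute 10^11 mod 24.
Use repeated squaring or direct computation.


10^1 mod 24 = 10
10^2 mod 24 = 4
10^3 mod 24 = 16
10^4 mod 24 = 16
10^5 mod 24 = 16
10^6 mod 24 = 16
10^7 mod 24 = 16
10^8 mod 24 = 16
10^9 mod 24 = 16
10^10 mod 24 = 16
10^11 mod 24 = 16


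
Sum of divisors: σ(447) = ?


Divisors of 447: 1, 3, 149, 447
Sum = 1 + 3 + 149 + 447 = 600

σ(447) = 600


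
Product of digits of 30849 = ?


3 × 0 × 8 × 4 × 9 = 0


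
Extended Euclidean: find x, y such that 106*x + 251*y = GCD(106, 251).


Tabular extended Euclidean (each row: r = 106*s + 251*t):
r=106, s=1, t=0
r=251, s=0, t=1
q=0: r=106, s=1, t=0   [106*(1) + 251*(0) = 106]
q=2: r=39, s=-2, t=1   [106*(-2) + 251*(1) = 39]
q=2: r=28, s=5, t=-2   [106*(5) + 251*(-2) = 28]
q=1: r=11, s=-7, t=3   [106*(-7) + 251*(3) = 11]
q=2: r=6, s=19, t=-8   [106*(19) + 251*(-8) = 6]
q=1: r=5, s=-26, t=11   [106*(-26) + 251*(11) = 5]
q=1: r=1, s=45, t=-19   [106*(45) + 251*(-19) = 1]
q=5: r=0, s=-251, t=106   [106*(-251) + 251*(106) = 0]
GCD = 1; from the row with r=1: x=45, y=-19
Check: 106*(45) + 251*(-19) = 4770 - 4769 = 1

GCD = 1, x = 45, y = -19


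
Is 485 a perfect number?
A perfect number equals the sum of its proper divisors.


Proper divisors of 485: 1, 5, 97
Sum = 1 + 5 + 97 = 103

No, 485 is not perfect (103 ≠ 485)


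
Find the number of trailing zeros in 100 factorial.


floor(100/5) = 20
floor(100/25) = 4
Total = 24

24 trailing zeros


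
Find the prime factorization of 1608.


1608 / 2 = 804
804 / 2 = 402
402 / 2 = 201
201 / 3 = 67
67 / 67 = 1
1608 = 2^3 × 3 × 67


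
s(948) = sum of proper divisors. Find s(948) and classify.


Proper divisors: 1, 2, 3, 4, 6, 12, 79, 158, 237, 316, 474
Sum = 1 + 2 + 3 + 4 + 6 + 12 + 79 + 158 + 237 + 316 + 474 = 1292
1292 > 948 → abundant

s(948) = 1292 (abundant)


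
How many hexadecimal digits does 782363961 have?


782363961 in base 16 = 2EA1ED39
Number of digits = 8

8 digits (base 16)


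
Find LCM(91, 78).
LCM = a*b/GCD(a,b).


GCD(91, 78) = 13
LCM = 91*78/13 = 7098/13 = 546

LCM = 546


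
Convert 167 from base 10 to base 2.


167 (base 10) = 167 (decimal)
167 (decimal) = 10100111 (base 2)


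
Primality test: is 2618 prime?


2618 / 2 = 1309 (exact division)
2618 is NOT prime.

No, 2618 is not prime


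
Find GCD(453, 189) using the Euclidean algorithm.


453 = 2 * 189 + 75
189 = 2 * 75 + 39
75 = 1 * 39 + 36
39 = 1 * 36 + 3
36 = 12 * 3 + 0
GCD = 3


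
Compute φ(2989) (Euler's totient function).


2989 = 7^2 × 61
Prime factors: 7, 61
φ(2989) = 2989 × (1-1/7) × (1-1/61)
= 2989 × 6/7 × 60/61 = 2520

φ(2989) = 2520


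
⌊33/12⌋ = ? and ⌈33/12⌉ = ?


33/12 = 2.7500
floor = 2
ceil = 3

floor = 2, ceil = 3


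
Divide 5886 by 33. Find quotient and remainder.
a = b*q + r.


5886 = 33 * 178 + 12
Check: 5874 + 12 = 5886

q = 178, r = 12


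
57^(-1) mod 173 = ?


Use the extended Euclidean algorithm on (173, 57); each row r = 173*s + 57*t:
r=173, s=1, t=0
r=57, s=0, t=1
q=3: r=2, s=1, t=-3   [173*(1) + 57*(-3) = 2]
q=28: r=1, s=-28, t=85   [173*(-28) + 57*(85) = 1]
q=2: r=0, s=57, t=-173   [173*(57) + 57*(-173) = 0]
GCD = 1 with t = 85, so 57*(85) ≡ 1 (mod 173)
Inverse = 85 mod 173 = 85
Check: 57 * 85 = 4845 ≡ 1 (mod 173)

57^(-1) ≡ 85 (mod 173)


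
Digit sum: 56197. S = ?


5 + 6 + 1 + 9 + 7 = 28


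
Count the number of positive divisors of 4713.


4713 = 3^1 × 1571^1
d(4713) = (1+1) × (1+1) = 4

4 divisors


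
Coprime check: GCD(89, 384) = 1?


Euclidean algorithm:
384 = 4 * 89 + 28
89 = 3 * 28 + 5
28 = 5 * 5 + 3
5 = 1 * 3 + 2
3 = 1 * 2 + 1
2 = 2 * 1 + 0
GCD(89, 384) = 1

Yes, coprime (GCD = 1)


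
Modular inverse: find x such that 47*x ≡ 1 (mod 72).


Use the extended Euclidean algorithm on (72, 47); each row r = 72*s + 47*t:
r=72, s=1, t=0
r=47, s=0, t=1
q=1: r=25, s=1, t=-1   [72*(1) + 47*(-1) = 25]
q=1: r=22, s=-1, t=2   [72*(-1) + 47*(2) = 22]
q=1: r=3, s=2, t=-3   [72*(2) + 47*(-3) = 3]
q=7: r=1, s=-15, t=23   [72*(-15) + 47*(23) = 1]
q=3: r=0, s=47, t=-72   [72*(47) + 47*(-72) = 0]
GCD = 1 with t = 23, so 47*(23) ≡ 1 (mod 72)
Inverse = 23 mod 72 = 23
Check: 47 * 23 = 1081 ≡ 1 (mod 72)

47^(-1) ≡ 23 (mod 72)


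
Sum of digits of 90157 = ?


9 + 0 + 1 + 5 + 7 = 22


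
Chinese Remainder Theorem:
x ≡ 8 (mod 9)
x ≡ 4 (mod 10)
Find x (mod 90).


M = 9*10 = 90
M1 = M/9 = 10, M2 = M/10 = 9
M1^(-1) mod 9 = 1, M2^(-1) mod 10 = 9
x = 8*10*1 + 4*9*9 = 404
404 mod 90 = 44
Check: 44 mod 9 = 8 ✓, 44 mod 10 = 4 ✓

x ≡ 44 (mod 90)


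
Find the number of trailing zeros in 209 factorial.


floor(209/5) = 41
floor(209/25) = 8
floor(209/125) = 1
Total = 50

50 trailing zeros


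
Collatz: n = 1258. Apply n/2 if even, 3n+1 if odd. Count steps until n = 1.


1258 → 629 → 1888 → 944 → 472 → 236 → 118 → 59 → 178 → 89 → 268 → 134 → 67 → 202 → 101 → 304 → 152 → 76 → 38 → 19 → 58 → 29 → 88 → 44 → 22 → 11 → 34 → 17 → 52 → 26 → 13 → 40 → 20 → 10 → 5 → 16 → 8 → 4 → 2 → 1
Total steps = 39

39 steps


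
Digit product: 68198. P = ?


6 × 8 × 1 × 9 × 8 = 3456


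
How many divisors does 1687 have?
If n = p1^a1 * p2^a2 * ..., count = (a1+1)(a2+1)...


1687 = 7^1 × 241^1
d(1687) = (1+1) × (1+1) = 4

4 divisors


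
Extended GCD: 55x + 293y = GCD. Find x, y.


Tabular extended Euclidean (each row: r = 55*s + 293*t):
r=55, s=1, t=0
r=293, s=0, t=1
q=0: r=55, s=1, t=0   [55*(1) + 293*(0) = 55]
q=5: r=18, s=-5, t=1   [55*(-5) + 293*(1) = 18]
q=3: r=1, s=16, t=-3   [55*(16) + 293*(-3) = 1]
q=18: r=0, s=-293, t=55   [55*(-293) + 293*(55) = 0]
GCD = 1; from the row with r=1: x=16, y=-3
Check: 55*(16) + 293*(-3) = 880 - 879 = 1

GCD = 1, x = 16, y = -3


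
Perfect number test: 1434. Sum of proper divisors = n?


Proper divisors of 1434: 1, 2, 3, 6, 239, 478, 717
Sum = 1 + 2 + 3 + 6 + 239 + 478 + 717 = 1446

No, 1434 is not perfect (1446 ≠ 1434)


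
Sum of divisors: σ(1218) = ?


Divisors of 1218: 1, 2, 3, 6, 7, 14, 21, 29, 42, 58, 87, 174, 203, 406, 609, 1218
Sum = 1 + 2 + 3 + 6 + 7 + 14 + 21 + 29 + 42 + 58 + 87 + 174 + 203 + 406 + 609 + 1218 = 2880

σ(1218) = 2880


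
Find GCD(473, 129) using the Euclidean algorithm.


473 = 3 * 129 + 86
129 = 1 * 86 + 43
86 = 2 * 43 + 0
GCD = 43


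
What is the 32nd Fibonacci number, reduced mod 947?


F(k) mod 947 for k=1..32:
1, 1, 2, 3, 5, 8, 13, 21, 34, 55, 89, 144, 233, 377, 610, 40, 650, 690, 393, 136, 529, 665, 247, 912, 212, 177, 389, 566, 8, 574, 582, 209
F(32) mod 947 = 209


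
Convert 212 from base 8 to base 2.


212 (base 8) = 138 (decimal)
138 (decimal) = 10001010 (base 2)


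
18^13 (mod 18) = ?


18^1 mod 18 = 0
18^2 mod 18 = 0
18^3 mod 18 = 0
18^4 mod 18 = 0
18^5 mod 18 = 0
18^6 mod 18 = 0
18^7 mod 18 = 0
18^8 mod 18 = 0
18^9 mod 18 = 0
18^10 mod 18 = 0
18^11 mod 18 = 0
18^12 mod 18 = 0
18^13 mod 18 = 0


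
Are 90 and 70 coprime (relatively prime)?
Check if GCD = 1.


Euclidean algorithm:
90 = 1 * 70 + 20
70 = 3 * 20 + 10
20 = 2 * 10 + 0
GCD(90, 70) = 10

No, not coprime (GCD = 10)


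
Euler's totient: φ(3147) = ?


3147 = 3 × 1049
Prime factors: 3, 1049
φ(3147) = 3147 × (1-1/3) × (1-1/1049)
= 3147 × 2/3 × 1048/1049 = 2096

φ(3147) = 2096


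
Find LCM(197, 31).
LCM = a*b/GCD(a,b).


GCD(197, 31) = 1
LCM = 197*31/1 = 6107/1 = 6107

LCM = 6107


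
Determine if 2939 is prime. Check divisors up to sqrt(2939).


Check divisors up to sqrt(2939) = 54.2125
No divisors found.
2939 is prime.

Yes, 2939 is prime


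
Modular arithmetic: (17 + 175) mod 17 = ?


17 + 175 = 192
192 mod 17 = 5


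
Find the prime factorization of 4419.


4419 / 3 = 1473
1473 / 3 = 491
491 / 491 = 1
4419 = 3^2 × 491


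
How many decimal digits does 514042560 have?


514042560 has 9 digits in base 10
floor(log10(514042560)) + 1 = floor(8.7110) + 1 = 9

9 digits (base 10)


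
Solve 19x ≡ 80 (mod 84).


GCD(19, 84) = 1, unique solution
a^(-1) mod 84 = 31
x = 31 * 80 mod 84 = 44

x ≡ 44 (mod 84)


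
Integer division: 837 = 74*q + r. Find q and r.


837 = 74 * 11 + 23
Check: 814 + 23 = 837

q = 11, r = 23


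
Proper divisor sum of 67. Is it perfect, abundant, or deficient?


Proper divisors: 1
Sum = 1 = 1
1 < 67 → deficient

s(67) = 1 (deficient)


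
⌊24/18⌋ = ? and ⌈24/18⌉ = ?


24/18 = 1.3333
floor = 1
ceil = 2

floor = 1, ceil = 2


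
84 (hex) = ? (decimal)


84 (base 16) = 132 (decimal)
132 (decimal) = 132 (base 10)


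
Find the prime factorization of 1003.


1003 / 17 = 59
59 / 59 = 1
1003 = 17 × 59


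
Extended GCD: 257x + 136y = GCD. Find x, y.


Tabular extended Euclidean (each row: r = 257*s + 136*t):
r=257, s=1, t=0
r=136, s=0, t=1
q=1: r=121, s=1, t=-1   [257*(1) + 136*(-1) = 121]
q=1: r=15, s=-1, t=2   [257*(-1) + 136*(2) = 15]
q=8: r=1, s=9, t=-17   [257*(9) + 136*(-17) = 1]
q=15: r=0, s=-136, t=257   [257*(-136) + 136*(257) = 0]
GCD = 1; from the row with r=1: x=9, y=-17
Check: 257*(9) + 136*(-17) = 2313 - 2312 = 1

GCD = 1, x = 9, y = -17


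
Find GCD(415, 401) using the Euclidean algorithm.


415 = 1 * 401 + 14
401 = 28 * 14 + 9
14 = 1 * 9 + 5
9 = 1 * 5 + 4
5 = 1 * 4 + 1
4 = 4 * 1 + 0
GCD = 1


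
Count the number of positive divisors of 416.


416 = 2^5 × 13^1
d(416) = (5+1) × (1+1) = 12

12 divisors


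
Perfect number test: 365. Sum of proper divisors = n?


Proper divisors of 365: 1, 5, 73
Sum = 1 + 5 + 73 = 79

No, 365 is not perfect (79 ≠ 365)


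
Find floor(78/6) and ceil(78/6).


78/6 = 13.0000
floor = 13
ceil = 13

floor = 13, ceil = 13


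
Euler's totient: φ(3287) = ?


3287 = 19 × 173
Prime factors: 19, 173
φ(3287) = 3287 × (1-1/19) × (1-1/173)
= 3287 × 18/19 × 172/173 = 3096

φ(3287) = 3096


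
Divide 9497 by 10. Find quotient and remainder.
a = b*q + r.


9497 = 10 * 949 + 7
Check: 9490 + 7 = 9497

q = 949, r = 7


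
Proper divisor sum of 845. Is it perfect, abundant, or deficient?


Proper divisors: 1, 5, 13, 65, 169
Sum = 1 + 5 + 13 + 65 + 169 = 253
253 < 845 → deficient

s(845) = 253 (deficient)


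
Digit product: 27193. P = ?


2 × 7 × 1 × 9 × 3 = 378


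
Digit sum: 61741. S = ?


6 + 1 + 7 + 4 + 1 = 19


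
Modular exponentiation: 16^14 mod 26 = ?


16^1 mod 26 = 16
16^2 mod 26 = 22
16^3 mod 26 = 14
16^4 mod 26 = 16
16^5 mod 26 = 22
16^6 mod 26 = 14
16^7 mod 26 = 16
16^8 mod 26 = 22
16^9 mod 26 = 14
16^10 mod 26 = 16
16^11 mod 26 = 22
16^12 mod 26 = 14
16^13 mod 26 = 16
16^14 mod 26 = 22


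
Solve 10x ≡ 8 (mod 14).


GCD(10, 14) = 2 divides 8
Divide: 5x ≡ 4 (mod 7)
x ≡ 5 (mod 7)


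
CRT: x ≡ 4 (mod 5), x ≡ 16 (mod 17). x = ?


M = 5*17 = 85
M1 = M/5 = 17, M2 = M/17 = 5
M1^(-1) mod 5 = 3, M2^(-1) mod 17 = 7
x = 4*17*3 + 16*5*7 = 764
764 mod 85 = 84
Check: 84 mod 5 = 4 ✓, 84 mod 17 = 16 ✓

x ≡ 84 (mod 85)


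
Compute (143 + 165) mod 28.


143 + 165 = 308
308 mod 28 = 0


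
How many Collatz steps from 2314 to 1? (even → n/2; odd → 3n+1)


2314 → 1157 → 3472 → 1736 → 868 → 434 → 217 → 652 → 326 → 163 → 490 → 245 → 736 → 368 → 184 → 92 → 46 → 23 → 70 → 35 → 106 → 53 → 160 → 80 → 40 → 20 → 10 → 5 → 16 → 8 → 4 → 2 → 1
Total steps = 32

32 steps


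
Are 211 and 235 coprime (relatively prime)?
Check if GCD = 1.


Euclidean algorithm:
235 = 1 * 211 + 24
211 = 8 * 24 + 19
24 = 1 * 19 + 5
19 = 3 * 5 + 4
5 = 1 * 4 + 1
4 = 4 * 1 + 0
GCD(211, 235) = 1

Yes, coprime (GCD = 1)


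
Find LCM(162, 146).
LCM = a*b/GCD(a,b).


GCD(162, 146) = 2
LCM = 162*146/2 = 23652/2 = 11826

LCM = 11826


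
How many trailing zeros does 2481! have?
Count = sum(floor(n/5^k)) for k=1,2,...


floor(2481/5) = 496
floor(2481/25) = 99
floor(2481/125) = 19
floor(2481/625) = 3
Total = 617

617 trailing zeros


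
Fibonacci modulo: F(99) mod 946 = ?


F(k) mod 946 for k=1..99:
1, 1, 2, 3, 5, 8, 13, 21, 34, 55, 89, 144, 233, 377, 610, 41, 651, 692, 397, 143, 540, 683, 277, 14, 291, 305, 596, 901, 551, 506, 111, 617, 728, 399, 181, 580, 761, 395, 210, 605, 815, 474, 343, 817, 214, 85, 299, 384, 683, 121, 804, 925, 783, 762, 599, 415, 68, 483, 551, 88, 639, 727, 420, 201, 621, 822, 497, 373, 870, 297, 221, 518, 739, 311, 104, 415, 519, 934, 507, 495, 56, 551, 607, 212, 819, 85, 904, 43, 1, 44, 45, 89, 134, 223, 357, 580, 937, 571, 562
F(99) mod 946 = 562


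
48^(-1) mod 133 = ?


Use the extended Euclidean algorithm on (133, 48); each row r = 133*s + 48*t:
r=133, s=1, t=0
r=48, s=0, t=1
q=2: r=37, s=1, t=-2   [133*(1) + 48*(-2) = 37]
q=1: r=11, s=-1, t=3   [133*(-1) + 48*(3) = 11]
q=3: r=4, s=4, t=-11   [133*(4) + 48*(-11) = 4]
q=2: r=3, s=-9, t=25   [133*(-9) + 48*(25) = 3]
q=1: r=1, s=13, t=-36   [133*(13) + 48*(-36) = 1]
q=3: r=0, s=-48, t=133   [133*(-48) + 48*(133) = 0]
GCD = 1 with t = -36, so 48*(-36) ≡ 1 (mod 133)
Inverse = -36 mod 133 = 97
Check: 48 * 97 = 4656 ≡ 1 (mod 133)

48^(-1) ≡ 97 (mod 133)


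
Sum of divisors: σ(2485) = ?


Divisors of 2485: 1, 5, 7, 35, 71, 355, 497, 2485
Sum = 1 + 5 + 7 + 35 + 71 + 355 + 497 + 2485 = 3456

σ(2485) = 3456


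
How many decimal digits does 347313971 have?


347313971 has 9 digits in base 10
floor(log10(347313971)) + 1 = floor(8.5407) + 1 = 9

9 digits (base 10)


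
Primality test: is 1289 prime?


Check divisors up to sqrt(1289) = 35.9026
No divisors found.
1289 is prime.

Yes, 1289 is prime


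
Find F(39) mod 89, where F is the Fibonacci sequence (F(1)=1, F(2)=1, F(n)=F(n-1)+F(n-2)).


F(k) mod 89 for k=1..39:
1, 1, 2, 3, 5, 8, 13, 21, 34, 55, 0, 55, 55, 21, 76, 8, 84, 3, 87, 1, 88, 0, 88, 88, 87, 86, 84, 81, 76, 68, 55, 34, 0, 34, 34, 68, 13, 81, 5
F(39) mod 89 = 5


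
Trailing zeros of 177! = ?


floor(177/5) = 35
floor(177/25) = 7
floor(177/125) = 1
Total = 43

43 trailing zeros


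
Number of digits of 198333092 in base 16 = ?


198333092 in base 16 = BD252A4
Number of digits = 7

7 digits (base 16)


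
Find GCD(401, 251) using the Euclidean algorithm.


401 = 1 * 251 + 150
251 = 1 * 150 + 101
150 = 1 * 101 + 49
101 = 2 * 49 + 3
49 = 16 * 3 + 1
3 = 3 * 1 + 0
GCD = 1


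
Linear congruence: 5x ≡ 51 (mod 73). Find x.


GCD(5, 73) = 1, unique solution
a^(-1) mod 73 = 44
x = 44 * 51 mod 73 = 54

x ≡ 54 (mod 73)


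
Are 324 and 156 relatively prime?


Euclidean algorithm:
324 = 2 * 156 + 12
156 = 13 * 12 + 0
GCD(324, 156) = 12

No, not coprime (GCD = 12)


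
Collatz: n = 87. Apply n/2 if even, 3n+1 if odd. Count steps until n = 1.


87 → 262 → 131 → 394 → 197 → 592 → 296 → 148 → 74 → 37 → 112 → 56 → 28 → 14 → 7 → 22 → 11 → 34 → 17 → 52 → 26 → 13 → 40 → 20 → 10 → 5 → 16 → 8 → 4 → 2 → 1
Total steps = 30

30 steps


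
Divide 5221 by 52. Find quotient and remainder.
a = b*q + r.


5221 = 52 * 100 + 21
Check: 5200 + 21 = 5221

q = 100, r = 21


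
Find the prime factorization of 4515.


4515 / 3 = 1505
1505 / 5 = 301
301 / 7 = 43
43 / 43 = 1
4515 = 3 × 5 × 7 × 43


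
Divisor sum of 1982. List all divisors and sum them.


Divisors of 1982: 1, 2, 991, 1982
Sum = 1 + 2 + 991 + 1982 = 2976

σ(1982) = 2976


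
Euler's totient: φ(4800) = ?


4800 = 2^6 × 3 × 5^2
Prime factors: 2, 3, 5
φ(4800) = 4800 × (1-1/2) × (1-1/3) × (1-1/5)
= 4800 × 1/2 × 2/3 × 4/5 = 1280

φ(4800) = 1280


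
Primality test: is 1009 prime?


Check divisors up to sqrt(1009) = 31.7648
No divisors found.
1009 is prime.

Yes, 1009 is prime


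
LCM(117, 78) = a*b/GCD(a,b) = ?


GCD(117, 78) = 39
LCM = 117*78/39 = 9126/39 = 234

LCM = 234


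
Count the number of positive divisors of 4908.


4908 = 2^2 × 3^1 × 409^1
d(4908) = (2+1) × (1+1) × (1+1) = 12

12 divisors


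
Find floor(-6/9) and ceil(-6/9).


-6/9 = -0.6667
floor = -1
ceil = 0

floor = -1, ceil = 0


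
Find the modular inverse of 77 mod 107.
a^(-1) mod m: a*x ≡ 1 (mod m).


Use the extended Euclidean algorithm on (107, 77); each row r = 107*s + 77*t:
r=107, s=1, t=0
r=77, s=0, t=1
q=1: r=30, s=1, t=-1   [107*(1) + 77*(-1) = 30]
q=2: r=17, s=-2, t=3   [107*(-2) + 77*(3) = 17]
q=1: r=13, s=3, t=-4   [107*(3) + 77*(-4) = 13]
q=1: r=4, s=-5, t=7   [107*(-5) + 77*(7) = 4]
q=3: r=1, s=18, t=-25   [107*(18) + 77*(-25) = 1]
q=4: r=0, s=-77, t=107   [107*(-77) + 77*(107) = 0]
GCD = 1 with t = -25, so 77*(-25) ≡ 1 (mod 107)
Inverse = -25 mod 107 = 82
Check: 77 * 82 = 6314 ≡ 1 (mod 107)

77^(-1) ≡ 82 (mod 107)


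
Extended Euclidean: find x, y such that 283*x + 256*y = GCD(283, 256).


Tabular extended Euclidean (each row: r = 283*s + 256*t):
r=283, s=1, t=0
r=256, s=0, t=1
q=1: r=27, s=1, t=-1   [283*(1) + 256*(-1) = 27]
q=9: r=13, s=-9, t=10   [283*(-9) + 256*(10) = 13]
q=2: r=1, s=19, t=-21   [283*(19) + 256*(-21) = 1]
q=13: r=0, s=-256, t=283   [283*(-256) + 256*(283) = 0]
GCD = 1; from the row with r=1: x=19, y=-21
Check: 283*(19) + 256*(-21) = 5377 - 5376 = 1

GCD = 1, x = 19, y = -21


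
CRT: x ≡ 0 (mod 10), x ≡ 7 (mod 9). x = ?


M = 10*9 = 90
M1 = M/10 = 9, M2 = M/9 = 10
M1^(-1) mod 10 = 9, M2^(-1) mod 9 = 1
x = 0*9*9 + 7*10*1 = 70
70 mod 90 = 70
Check: 70 mod 10 = 0 ✓, 70 mod 9 = 7 ✓

x ≡ 70 (mod 90)


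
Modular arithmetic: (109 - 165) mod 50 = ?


109 - 165 = -56
-56 mod 50 = 44


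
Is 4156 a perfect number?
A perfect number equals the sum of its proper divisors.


Proper divisors of 4156: 1, 2, 4, 1039, 2078
Sum = 1 + 2 + 4 + 1039 + 2078 = 3124

No, 4156 is not perfect (3124 ≠ 4156)


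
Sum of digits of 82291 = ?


8 + 2 + 2 + 9 + 1 = 22


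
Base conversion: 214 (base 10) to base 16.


214 (base 10) = 214 (decimal)
214 (decimal) = D6 (base 16)


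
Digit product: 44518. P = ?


4 × 4 × 5 × 1 × 8 = 640


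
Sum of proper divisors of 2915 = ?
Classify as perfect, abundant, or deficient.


Proper divisors: 1, 5, 11, 53, 55, 265, 583
Sum = 1 + 5 + 11 + 53 + 55 + 265 + 583 = 973
973 < 2915 → deficient

s(2915) = 973 (deficient)


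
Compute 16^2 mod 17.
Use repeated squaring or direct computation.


16^1 mod 17 = 16
16^2 mod 17 = 1


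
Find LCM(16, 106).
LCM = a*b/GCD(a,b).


GCD(16, 106) = 2
LCM = 16*106/2 = 1696/2 = 848

LCM = 848


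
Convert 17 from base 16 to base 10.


17 (base 16) = 23 (decimal)
23 (decimal) = 23 (base 10)


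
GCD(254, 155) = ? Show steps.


254 = 1 * 155 + 99
155 = 1 * 99 + 56
99 = 1 * 56 + 43
56 = 1 * 43 + 13
43 = 3 * 13 + 4
13 = 3 * 4 + 1
4 = 4 * 1 + 0
GCD = 1


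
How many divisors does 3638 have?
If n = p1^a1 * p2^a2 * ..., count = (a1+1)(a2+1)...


3638 = 2^1 × 17^1 × 107^1
d(3638) = (1+1) × (1+1) × (1+1) = 8

8 divisors


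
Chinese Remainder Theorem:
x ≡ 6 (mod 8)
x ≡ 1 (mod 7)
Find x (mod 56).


M = 8*7 = 56
M1 = M/8 = 7, M2 = M/7 = 8
M1^(-1) mod 8 = 7, M2^(-1) mod 7 = 1
x = 6*7*7 + 1*8*1 = 302
302 mod 56 = 22
Check: 22 mod 8 = 6 ✓, 22 mod 7 = 1 ✓

x ≡ 22 (mod 56)


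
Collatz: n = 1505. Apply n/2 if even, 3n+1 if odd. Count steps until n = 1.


1505 → 4516 → 2258 → 1129 → 3388 → 1694 → 847 → 2542 → 1271 → 3814 → 1907 → 5722 → 2861 → 8584 → 4292 → 2146 → 1073 → 3220 → 1610 → 805 → 2416 → 1208 → 604 → 302 → 151 → 454 → 227 → 682 → 341 → 1024 → 512 → 256 → 128 → 64 → 32 → 16 → 8 → 4 → 2 → 1
Total steps = 39

39 steps


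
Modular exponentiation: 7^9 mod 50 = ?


7^1 mod 50 = 7
7^2 mod 50 = 49
7^3 mod 50 = 43
7^4 mod 50 = 1
7^5 mod 50 = 7
7^6 mod 50 = 49
7^7 mod 50 = 43
7^8 mod 50 = 1
7^9 mod 50 = 7


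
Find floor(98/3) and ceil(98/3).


98/3 = 32.6667
floor = 32
ceil = 33

floor = 32, ceil = 33


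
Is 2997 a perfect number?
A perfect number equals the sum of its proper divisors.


Proper divisors of 2997: 1, 3, 9, 27, 37, 81, 111, 333, 999
Sum = 1 + 3 + 9 + 27 + 37 + 81 + 111 + 333 + 999 = 1601

No, 2997 is not perfect (1601 ≠ 2997)


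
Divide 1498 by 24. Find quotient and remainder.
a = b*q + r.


1498 = 24 * 62 + 10
Check: 1488 + 10 = 1498

q = 62, r = 10


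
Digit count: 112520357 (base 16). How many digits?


112520357 in base 16 = 6B4ECA5
Number of digits = 7

7 digits (base 16)


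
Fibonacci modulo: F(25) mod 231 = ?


F(k) mod 231 for k=1..25:
1, 1, 2, 3, 5, 8, 13, 21, 34, 55, 89, 144, 2, 146, 148, 63, 211, 43, 23, 66, 89, 155, 13, 168, 181
F(25) mod 231 = 181


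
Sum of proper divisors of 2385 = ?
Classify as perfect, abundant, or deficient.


Proper divisors: 1, 3, 5, 9, 15, 45, 53, 159, 265, 477, 795
Sum = 1 + 3 + 5 + 9 + 15 + 45 + 53 + 159 + 265 + 477 + 795 = 1827
1827 < 2385 → deficient

s(2385) = 1827 (deficient)


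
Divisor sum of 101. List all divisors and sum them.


Divisors of 101: 1, 101
Sum = 1 + 101 = 102

σ(101) = 102


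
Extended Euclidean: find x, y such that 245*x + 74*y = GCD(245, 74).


Tabular extended Euclidean (each row: r = 245*s + 74*t):
r=245, s=1, t=0
r=74, s=0, t=1
q=3: r=23, s=1, t=-3   [245*(1) + 74*(-3) = 23]
q=3: r=5, s=-3, t=10   [245*(-3) + 74*(10) = 5]
q=4: r=3, s=13, t=-43   [245*(13) + 74*(-43) = 3]
q=1: r=2, s=-16, t=53   [245*(-16) + 74*(53) = 2]
q=1: r=1, s=29, t=-96   [245*(29) + 74*(-96) = 1]
q=2: r=0, s=-74, t=245   [245*(-74) + 74*(245) = 0]
GCD = 1; from the row with r=1: x=29, y=-96
Check: 245*(29) + 74*(-96) = 7105 - 7104 = 1

GCD = 1, x = 29, y = -96


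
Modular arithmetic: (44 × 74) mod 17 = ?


44 × 74 = 3256
3256 mod 17 = 9


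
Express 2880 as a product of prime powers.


2880 / 2 = 1440
1440 / 2 = 720
720 / 2 = 360
360 / 2 = 180
180 / 2 = 90
90 / 2 = 45
45 / 3 = 15
15 / 3 = 5
5 / 5 = 1
2880 = 2^6 × 3^2 × 5


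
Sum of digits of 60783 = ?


6 + 0 + 7 + 8 + 3 = 24


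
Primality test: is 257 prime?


Check divisors up to sqrt(257) = 16.0312
No divisors found.
257 is prime.

Yes, 257 is prime


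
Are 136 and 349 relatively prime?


Euclidean algorithm:
349 = 2 * 136 + 77
136 = 1 * 77 + 59
77 = 1 * 59 + 18
59 = 3 * 18 + 5
18 = 3 * 5 + 3
5 = 1 * 3 + 2
3 = 1 * 2 + 1
2 = 2 * 1 + 0
GCD(136, 349) = 1

Yes, coprime (GCD = 1)


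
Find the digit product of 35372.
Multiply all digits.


3 × 5 × 3 × 7 × 2 = 630


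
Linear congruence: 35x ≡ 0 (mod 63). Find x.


GCD(35, 63) = 7 divides 0
Divide: 5x ≡ 0 (mod 9)
x ≡ 0 (mod 9)


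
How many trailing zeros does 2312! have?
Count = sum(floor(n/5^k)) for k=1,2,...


floor(2312/5) = 462
floor(2312/25) = 92
floor(2312/125) = 18
floor(2312/625) = 3
Total = 575

575 trailing zeros


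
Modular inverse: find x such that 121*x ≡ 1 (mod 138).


Use the extended Euclidean algorithm on (138, 121); each row r = 138*s + 121*t:
r=138, s=1, t=0
r=121, s=0, t=1
q=1: r=17, s=1, t=-1   [138*(1) + 121*(-1) = 17]
q=7: r=2, s=-7, t=8   [138*(-7) + 121*(8) = 2]
q=8: r=1, s=57, t=-65   [138*(57) + 121*(-65) = 1]
q=2: r=0, s=-121, t=138   [138*(-121) + 121*(138) = 0]
GCD = 1 with t = -65, so 121*(-65) ≡ 1 (mod 138)
Inverse = -65 mod 138 = 73
Check: 121 * 73 = 8833 ≡ 1 (mod 138)

121^(-1) ≡ 73 (mod 138)


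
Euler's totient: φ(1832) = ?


1832 = 2^3 × 229
Prime factors: 2, 229
φ(1832) = 1832 × (1-1/2) × (1-1/229)
= 1832 × 1/2 × 228/229 = 912

φ(1832) = 912


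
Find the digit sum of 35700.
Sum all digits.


3 + 5 + 7 + 0 + 0 = 15


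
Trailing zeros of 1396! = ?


floor(1396/5) = 279
floor(1396/25) = 55
floor(1396/125) = 11
floor(1396/625) = 2
Total = 347

347 trailing zeros


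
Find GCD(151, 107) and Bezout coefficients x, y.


Tabular extended Euclidean (each row: r = 151*s + 107*t):
r=151, s=1, t=0
r=107, s=0, t=1
q=1: r=44, s=1, t=-1   [151*(1) + 107*(-1) = 44]
q=2: r=19, s=-2, t=3   [151*(-2) + 107*(3) = 19]
q=2: r=6, s=5, t=-7   [151*(5) + 107*(-7) = 6]
q=3: r=1, s=-17, t=24   [151*(-17) + 107*(24) = 1]
q=6: r=0, s=107, t=-151   [151*(107) + 107*(-151) = 0]
GCD = 1; from the row with r=1: x=-17, y=24
Check: 151*(-17) + 107*(24) = -2567 + 2568 = 1

GCD = 1, x = -17, y = 24


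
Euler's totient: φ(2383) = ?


2383 = 2383
Prime factors: 2383
φ(2383) = 2383 × (1-1/2383)
= 2383 × 2382/2383 = 2382

φ(2383) = 2382


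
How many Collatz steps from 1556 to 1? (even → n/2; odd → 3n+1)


1556 → 778 → 389 → 1168 → 584 → 292 → 146 → 73 → 220 → 110 → 55 → 166 → 83 → 250 → 125 → 376 → 188 → 94 → 47 → 142 → 71 → 214 → 107 → 322 → 161 → 484 → 242 → 121 → 364 → 182 → 91 → 274 → 137 → 412 → 206 → 103 → 310 → 155 → 466 → 233 → 700 → 350 → 175 → 526 → 263 → 790 → 395 → 1186 → 593 → 1780 → 890 → 445 → 1336 → 668 → 334 → 167 → 502 → 251 → 754 → 377 → 1132 → 566 → 283 → 850 → 425 → 1276 → 638 → 319 → 958 → 479 → 1438 → 719 → 2158 → 1079 → 3238 → 1619 → 4858 → 2429 → 7288 → 3644 → 1822 → 911 → 2734 → 1367 → 4102 → 2051 → 6154 → 3077 → 9232 → 4616 → 2308 → 1154 → 577 → 1732 → 866 → 433 → 1300 → 650 → 325 → 976 → 488 → 244 → 122 → 61 → 184 → 92 → 46 → 23 → 70 → 35 → 106 → 53 → 160 → 80 → 40 → 20 → 10 → 5 → 16 → 8 → 4 → 2 → 1
Total steps = 122

122 steps


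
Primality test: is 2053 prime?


Check divisors up to sqrt(2053) = 45.3100
No divisors found.
2053 is prime.

Yes, 2053 is prime


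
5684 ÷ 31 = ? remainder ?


5684 = 31 * 183 + 11
Check: 5673 + 11 = 5684

q = 183, r = 11


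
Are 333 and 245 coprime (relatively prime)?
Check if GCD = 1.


Euclidean algorithm:
333 = 1 * 245 + 88
245 = 2 * 88 + 69
88 = 1 * 69 + 19
69 = 3 * 19 + 12
19 = 1 * 12 + 7
12 = 1 * 7 + 5
7 = 1 * 5 + 2
5 = 2 * 2 + 1
2 = 2 * 1 + 0
GCD(333, 245) = 1

Yes, coprime (GCD = 1)


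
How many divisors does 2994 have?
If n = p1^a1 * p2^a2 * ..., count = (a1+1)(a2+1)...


2994 = 2^1 × 3^1 × 499^1
d(2994) = (1+1) × (1+1) × (1+1) = 8

8 divisors


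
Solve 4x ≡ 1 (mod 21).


GCD(4, 21) = 1, unique solution
a^(-1) mod 21 = 16
x = 16 * 1 mod 21 = 16

x ≡ 16 (mod 21)


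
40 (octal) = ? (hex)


40 (base 8) = 32 (decimal)
32 (decimal) = 20 (base 16)


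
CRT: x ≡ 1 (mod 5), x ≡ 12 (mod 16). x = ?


M = 5*16 = 80
M1 = M/5 = 16, M2 = M/16 = 5
M1^(-1) mod 5 = 1, M2^(-1) mod 16 = 13
x = 1*16*1 + 12*5*13 = 796
796 mod 80 = 76
Check: 76 mod 5 = 1 ✓, 76 mod 16 = 12 ✓

x ≡ 76 (mod 80)


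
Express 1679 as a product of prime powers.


1679 / 23 = 73
73 / 73 = 1
1679 = 23 × 73


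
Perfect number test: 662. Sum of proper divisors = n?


Proper divisors of 662: 1, 2, 331
Sum = 1 + 2 + 331 = 334

No, 662 is not perfect (334 ≠ 662)


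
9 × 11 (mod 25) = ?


9 × 11 = 99
99 mod 25 = 24


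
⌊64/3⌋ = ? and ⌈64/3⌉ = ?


64/3 = 21.3333
floor = 21
ceil = 22

floor = 21, ceil = 22


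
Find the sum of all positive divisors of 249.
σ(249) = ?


Divisors of 249: 1, 3, 83, 249
Sum = 1 + 3 + 83 + 249 = 336

σ(249) = 336


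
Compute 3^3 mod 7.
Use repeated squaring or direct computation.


3^1 mod 7 = 3
3^2 mod 7 = 2
3^3 mod 7 = 6


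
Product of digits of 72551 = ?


7 × 2 × 5 × 5 × 1 = 350


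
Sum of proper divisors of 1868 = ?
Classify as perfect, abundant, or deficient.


Proper divisors: 1, 2, 4, 467, 934
Sum = 1 + 2 + 4 + 467 + 934 = 1408
1408 < 1868 → deficient

s(1868) = 1408 (deficient)


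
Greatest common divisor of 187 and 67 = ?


187 = 2 * 67 + 53
67 = 1 * 53 + 14
53 = 3 * 14 + 11
14 = 1 * 11 + 3
11 = 3 * 3 + 2
3 = 1 * 2 + 1
2 = 2 * 1 + 0
GCD = 1


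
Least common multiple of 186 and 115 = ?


GCD(186, 115) = 1
LCM = 186*115/1 = 21390/1 = 21390

LCM = 21390


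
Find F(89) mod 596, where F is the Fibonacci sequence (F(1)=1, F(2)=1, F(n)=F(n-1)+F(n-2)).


F(k) mod 596 for k=1..89:
1, 1, 2, 3, 5, 8, 13, 21, 34, 55, 89, 144, 233, 377, 14, 391, 405, 200, 9, 209, 218, 427, 49, 476, 525, 405, 334, 143, 477, 24, 501, 525, 430, 359, 193, 552, 149, 105, 254, 359, 17, 376, 393, 173, 566, 143, 113, 256, 369, 29, 398, 427, 229, 60, 289, 349, 42, 391, 433, 228, 65, 293, 358, 55, 413, 468, 285, 157, 442, 3, 445, 448, 297, 149, 446, 595, 445, 444, 293, 141, 434, 575, 413, 392, 209, 5, 214, 219, 433
F(89) mod 596 = 433


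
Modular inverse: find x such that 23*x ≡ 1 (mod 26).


Use the extended Euclidean algorithm on (26, 23); each row r = 26*s + 23*t:
r=26, s=1, t=0
r=23, s=0, t=1
q=1: r=3, s=1, t=-1   [26*(1) + 23*(-1) = 3]
q=7: r=2, s=-7, t=8   [26*(-7) + 23*(8) = 2]
q=1: r=1, s=8, t=-9   [26*(8) + 23*(-9) = 1]
q=2: r=0, s=-23, t=26   [26*(-23) + 23*(26) = 0]
GCD = 1 with t = -9, so 23*(-9) ≡ 1 (mod 26)
Inverse = -9 mod 26 = 17
Check: 23 * 17 = 391 ≡ 1 (mod 26)

23^(-1) ≡ 17 (mod 26)


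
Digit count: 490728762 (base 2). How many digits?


490728762 in base 2 = 11101001111111110110100111010
Number of digits = 29

29 digits (base 2)


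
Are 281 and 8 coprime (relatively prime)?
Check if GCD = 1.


Euclidean algorithm:
281 = 35 * 8 + 1
8 = 8 * 1 + 0
GCD(281, 8) = 1

Yes, coprime (GCD = 1)


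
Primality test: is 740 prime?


740 / 2 = 370 (exact division)
740 is NOT prime.

No, 740 is not prime


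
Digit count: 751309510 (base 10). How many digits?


751309510 has 9 digits in base 10
floor(log10(751309510)) + 1 = floor(8.8758) + 1 = 9

9 digits (base 10)


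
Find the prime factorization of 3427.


3427 / 23 = 149
149 / 149 = 1
3427 = 23 × 149


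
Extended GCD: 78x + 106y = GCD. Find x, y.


Tabular extended Euclidean (each row: r = 78*s + 106*t):
r=78, s=1, t=0
r=106, s=0, t=1
q=0: r=78, s=1, t=0   [78*(1) + 106*(0) = 78]
q=1: r=28, s=-1, t=1   [78*(-1) + 106*(1) = 28]
q=2: r=22, s=3, t=-2   [78*(3) + 106*(-2) = 22]
q=1: r=6, s=-4, t=3   [78*(-4) + 106*(3) = 6]
q=3: r=4, s=15, t=-11   [78*(15) + 106*(-11) = 4]
q=1: r=2, s=-19, t=14   [78*(-19) + 106*(14) = 2]
q=2: r=0, s=53, t=-39   [78*(53) + 106*(-39) = 0]
GCD = 2; from the row with r=2: x=-19, y=14
Check: 78*(-19) + 106*(14) = -1482 + 1484 = 2

GCD = 2, x = -19, y = 14


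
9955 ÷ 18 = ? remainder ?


9955 = 18 * 553 + 1
Check: 9954 + 1 = 9955

q = 553, r = 1


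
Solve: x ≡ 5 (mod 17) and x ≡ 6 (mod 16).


M = 17*16 = 272
M1 = M/17 = 16, M2 = M/16 = 17
M1^(-1) mod 17 = 16, M2^(-1) mod 16 = 1
x = 5*16*16 + 6*17*1 = 1382
1382 mod 272 = 22
Check: 22 mod 17 = 5 ✓, 22 mod 16 = 6 ✓

x ≡ 22 (mod 272)


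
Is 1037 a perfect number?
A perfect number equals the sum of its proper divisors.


Proper divisors of 1037: 1, 17, 61
Sum = 1 + 17 + 61 = 79

No, 1037 is not perfect (79 ≠ 1037)


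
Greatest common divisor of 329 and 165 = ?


329 = 1 * 165 + 164
165 = 1 * 164 + 1
164 = 164 * 1 + 0
GCD = 1


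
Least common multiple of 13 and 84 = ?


GCD(13, 84) = 1
LCM = 13*84/1 = 1092/1 = 1092

LCM = 1092


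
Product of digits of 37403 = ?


3 × 7 × 4 × 0 × 3 = 0


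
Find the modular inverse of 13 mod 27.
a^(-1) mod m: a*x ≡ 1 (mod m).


Use the extended Euclidean algorithm on (27, 13); each row r = 27*s + 13*t:
r=27, s=1, t=0
r=13, s=0, t=1
q=2: r=1, s=1, t=-2   [27*(1) + 13*(-2) = 1]
q=13: r=0, s=-13, t=27   [27*(-13) + 13*(27) = 0]
GCD = 1 with t = -2, so 13*(-2) ≡ 1 (mod 27)
Inverse = -2 mod 27 = 25
Check: 13 * 25 = 325 ≡ 1 (mod 27)

13^(-1) ≡ 25 (mod 27)


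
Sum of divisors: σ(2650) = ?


Divisors of 2650: 1, 2, 5, 10, 25, 50, 53, 106, 265, 530, 1325, 2650
Sum = 1 + 2 + 5 + 10 + 25 + 50 + 53 + 106 + 265 + 530 + 1325 + 2650 = 5022

σ(2650) = 5022


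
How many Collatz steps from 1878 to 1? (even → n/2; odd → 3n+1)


1878 → 939 → 2818 → 1409 → 4228 → 2114 → 1057 → 3172 → 1586 → 793 → 2380 → 1190 → 595 → 1786 → 893 → 2680 → 1340 → 670 → 335 → 1006 → 503 → 1510 → 755 → 2266 → 1133 → 3400 → 1700 → 850 → 425 → 1276 → 638 → 319 → 958 → 479 → 1438 → 719 → 2158 → 1079 → 3238 → 1619 → 4858 → 2429 → 7288 → 3644 → 1822 → 911 → 2734 → 1367 → 4102 → 2051 → 6154 → 3077 → 9232 → 4616 → 2308 → 1154 → 577 → 1732 → 866 → 433 → 1300 → 650 → 325 → 976 → 488 → 244 → 122 → 61 → 184 → 92 → 46 → 23 → 70 → 35 → 106 → 53 → 160 → 80 → 40 → 20 → 10 → 5 → 16 → 8 → 4 → 2 → 1
Total steps = 86

86 steps


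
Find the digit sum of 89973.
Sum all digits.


8 + 9 + 9 + 7 + 3 = 36


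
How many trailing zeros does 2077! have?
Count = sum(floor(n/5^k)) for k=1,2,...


floor(2077/5) = 415
floor(2077/25) = 83
floor(2077/125) = 16
floor(2077/625) = 3
Total = 517

517 trailing zeros


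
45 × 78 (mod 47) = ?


45 × 78 = 3510
3510 mod 47 = 32


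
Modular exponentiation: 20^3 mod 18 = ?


20^1 mod 18 = 2
20^2 mod 18 = 4
20^3 mod 18 = 8


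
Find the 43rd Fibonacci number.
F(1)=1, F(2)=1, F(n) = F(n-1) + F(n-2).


Sequence: 1, 1, 2, 3, 5, 8, 13, 21, 34, 55, 89, 144, 233, 377, 610, 987, 1597, 2584, 4181, 6765, 10946, 17711, 28657, 46368, 75025, 121393, 196418, 317811, 514229, 832040, 1346269, 2178309, 3524578, 5702887, 9227465, 14930352, 24157817, 39088169, 63245986, 102334155, 165580141, 267914296, 433494437
F(43) = 433494437


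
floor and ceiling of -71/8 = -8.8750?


-71/8 = -8.8750
floor = -9
ceil = -8

floor = -9, ceil = -8


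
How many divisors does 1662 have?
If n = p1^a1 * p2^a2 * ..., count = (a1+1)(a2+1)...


1662 = 2^1 × 3^1 × 277^1
d(1662) = (1+1) × (1+1) × (1+1) = 8

8 divisors


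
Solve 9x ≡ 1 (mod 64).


GCD(9, 64) = 1, unique solution
a^(-1) mod 64 = 57
x = 57 * 1 mod 64 = 57

x ≡ 57 (mod 64)


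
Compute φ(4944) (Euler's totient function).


4944 = 2^4 × 3 × 103
Prime factors: 2, 3, 103
φ(4944) = 4944 × (1-1/2) × (1-1/3) × (1-1/103)
= 4944 × 1/2 × 2/3 × 102/103 = 1632

φ(4944) = 1632


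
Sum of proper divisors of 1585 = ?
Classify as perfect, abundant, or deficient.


Proper divisors: 1, 5, 317
Sum = 1 + 5 + 317 = 323
323 < 1585 → deficient

s(1585) = 323 (deficient)


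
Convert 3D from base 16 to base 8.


3D (base 16) = 61 (decimal)
61 (decimal) = 75 (base 8)


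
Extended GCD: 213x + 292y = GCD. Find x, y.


Tabular extended Euclidean (each row: r = 213*s + 292*t):
r=213, s=1, t=0
r=292, s=0, t=1
q=0: r=213, s=1, t=0   [213*(1) + 292*(0) = 213]
q=1: r=79, s=-1, t=1   [213*(-1) + 292*(1) = 79]
q=2: r=55, s=3, t=-2   [213*(3) + 292*(-2) = 55]
q=1: r=24, s=-4, t=3   [213*(-4) + 292*(3) = 24]
q=2: r=7, s=11, t=-8   [213*(11) + 292*(-8) = 7]
q=3: r=3, s=-37, t=27   [213*(-37) + 292*(27) = 3]
q=2: r=1, s=85, t=-62   [213*(85) + 292*(-62) = 1]
q=3: r=0, s=-292, t=213   [213*(-292) + 292*(213) = 0]
GCD = 1; from the row with r=1: x=85, y=-62
Check: 213*(85) + 292*(-62) = 18105 - 18104 = 1

GCD = 1, x = 85, y = -62


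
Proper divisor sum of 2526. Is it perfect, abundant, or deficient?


Proper divisors: 1, 2, 3, 6, 421, 842, 1263
Sum = 1 + 2 + 3 + 6 + 421 + 842 + 1263 = 2538
2538 > 2526 → abundant

s(2526) = 2538 (abundant)


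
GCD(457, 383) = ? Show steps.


457 = 1 * 383 + 74
383 = 5 * 74 + 13
74 = 5 * 13 + 9
13 = 1 * 9 + 4
9 = 2 * 4 + 1
4 = 4 * 1 + 0
GCD = 1


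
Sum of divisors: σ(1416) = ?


Divisors of 1416: 1, 2, 3, 4, 6, 8, 12, 24, 59, 118, 177, 236, 354, 472, 708, 1416
Sum = 1 + 2 + 3 + 4 + 6 + 8 + 12 + 24 + 59 + 118 + 177 + 236 + 354 + 472 + 708 + 1416 = 3600

σ(1416) = 3600


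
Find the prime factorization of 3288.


3288 / 2 = 1644
1644 / 2 = 822
822 / 2 = 411
411 / 3 = 137
137 / 137 = 1
3288 = 2^3 × 3 × 137


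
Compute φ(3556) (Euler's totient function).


3556 = 2^2 × 7 × 127
Prime factors: 2, 7, 127
φ(3556) = 3556 × (1-1/2) × (1-1/7) × (1-1/127)
= 3556 × 1/2 × 6/7 × 126/127 = 1512

φ(3556) = 1512


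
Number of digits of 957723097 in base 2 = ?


957723097 in base 2 = 111001000101011011000111011001
Number of digits = 30

30 digits (base 2)


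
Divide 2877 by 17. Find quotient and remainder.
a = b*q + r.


2877 = 17 * 169 + 4
Check: 2873 + 4 = 2877

q = 169, r = 4


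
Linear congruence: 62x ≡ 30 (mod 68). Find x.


GCD(62, 68) = 2 divides 30
Divide: 31x ≡ 15 (mod 34)
x ≡ 29 (mod 34)


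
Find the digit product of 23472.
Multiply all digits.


2 × 3 × 4 × 7 × 2 = 336


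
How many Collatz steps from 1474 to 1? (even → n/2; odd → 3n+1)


1474 → 737 → 2212 → 1106 → 553 → 1660 → 830 → 415 → 1246 → 623 → 1870 → 935 → 2806 → 1403 → 4210 → 2105 → 6316 → 3158 → 1579 → 4738 → 2369 → 7108 → 3554 → 1777 → 5332 → 2666 → 1333 → 4000 → 2000 → 1000 → 500 → 250 → 125 → 376 → 188 → 94 → 47 → 142 → 71 → 214 → 107 → 322 → 161 → 484 → 242 → 121 → 364 → 182 → 91 → 274 → 137 → 412 → 206 → 103 → 310 → 155 → 466 → 233 → 700 → 350 → 175 → 526 → 263 → 790 → 395 → 1186 → 593 → 1780 → 890 → 445 → 1336 → 668 → 334 → 167 → 502 → 251 → 754 → 377 → 1132 → 566 → 283 → 850 → 425 → 1276 → 638 → 319 → 958 → 479 → 1438 → 719 → 2158 → 1079 → 3238 → 1619 → 4858 → 2429 → 7288 → 3644 → 1822 → 911 → 2734 → 1367 → 4102 → 2051 → 6154 → 3077 → 9232 → 4616 → 2308 → 1154 → 577 → 1732 → 866 → 433 → 1300 → 650 → 325 → 976 → 488 → 244 → 122 → 61 → 184 → 92 → 46 → 23 → 70 → 35 → 106 → 53 → 160 → 80 → 40 → 20 → 10 → 5 → 16 → 8 → 4 → 2 → 1
Total steps = 140

140 steps
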